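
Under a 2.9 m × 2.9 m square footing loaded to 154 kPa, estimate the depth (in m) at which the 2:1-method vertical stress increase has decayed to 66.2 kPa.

2:1 spreading — at depth z the loaded area has grown by z in each plan dimension:
qB²/(B+z)² = Δσ_z ⇒ z = B(√(q/Δσ_z) − 1) = 2.9×(√(154/66.2) − 1) = 1.523 m

z ≈ 1.52 m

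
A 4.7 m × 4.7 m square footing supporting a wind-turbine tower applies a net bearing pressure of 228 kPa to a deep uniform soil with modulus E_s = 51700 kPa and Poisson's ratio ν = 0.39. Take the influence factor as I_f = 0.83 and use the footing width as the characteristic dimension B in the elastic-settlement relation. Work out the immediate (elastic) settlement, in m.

Immediate (elastic) settlement: S_e = q·B·(1−ν²)/E_s · I_f.
S_e = 228 × 4.7 × (1 − 0.39²) / 51700 × 0.83
    = 228 × 4.7 × 0.8479 / 51700 × 0.83
    = 0.01459 m

S_e ≈ 0.0146 m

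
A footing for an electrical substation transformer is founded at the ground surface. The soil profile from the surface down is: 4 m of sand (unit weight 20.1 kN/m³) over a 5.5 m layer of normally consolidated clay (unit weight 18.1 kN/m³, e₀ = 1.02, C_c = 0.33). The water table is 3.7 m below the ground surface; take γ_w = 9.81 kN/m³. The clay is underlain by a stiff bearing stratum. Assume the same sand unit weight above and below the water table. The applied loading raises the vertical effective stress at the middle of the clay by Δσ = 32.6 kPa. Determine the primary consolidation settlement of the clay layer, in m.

S_c ≈ 0.11 m

Mid-depth of clay below the ground surface: z = 4 + 5.5/2 = 6.75 m.
Total vertical stress at mid-clay: σ_v = 20.1×4 + 18.1×2.75 = 130.18 kPa.
Pore pressure: u = 9.81×(6.75 − 3.7) = 29.921 kPa.
Initial effective stress: σ'_0 = σ_v − u = 130.18 − 29.921 = 100.26 kPa.
Final effective stress: σ'_f = σ'_0 + Δσ = 100.26 + 32.6 = 132.86 kPa.
Normally consolidated clay, so the full stress increment lies on the virgin compression line:
S_c = C_c·H/(1+e₀)·log₁₀(σ'_f/σ'_0) = 0.33×5.5/(1+1.02)×log₁₀(132.86/100.26)
    = 0.89851 × 0.12227 = 0.1099 m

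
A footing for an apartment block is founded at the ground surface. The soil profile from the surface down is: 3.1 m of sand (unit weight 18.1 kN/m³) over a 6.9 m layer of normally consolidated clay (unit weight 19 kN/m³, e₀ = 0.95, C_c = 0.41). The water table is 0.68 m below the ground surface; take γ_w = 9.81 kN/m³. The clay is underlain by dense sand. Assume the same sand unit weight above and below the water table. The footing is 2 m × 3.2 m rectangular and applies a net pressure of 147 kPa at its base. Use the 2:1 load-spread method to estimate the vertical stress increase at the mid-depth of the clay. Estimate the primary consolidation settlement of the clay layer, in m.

Mid-depth of clay below the ground surface: z = 3.1 + 6.9/2 = 6.55 m.
Total vertical stress at mid-clay: σ_v = 18.1×3.1 + 19×3.45 = 121.66 kPa.
Pore pressure: u = 9.81×(6.55 − 0.68) = 57.585 kPa.
Initial effective stress: σ'_0 = σ_v − u = 121.66 − 57.585 = 64.075 kPa.
Stress increase at mid-clay by the 2:1 spreading method:
Δσ = qBL/((B+z)(L+z)) = 147×2×3.2/((2+6.55)(3.2+6.55)) = 11.286 kPa
Final effective stress: σ'_f = σ'_0 + Δσ = 64.075 + 11.286 = 75.361 kPa.
Normally consolidated clay, so the full stress increment lies on the virgin compression line:
S_c = C_c·H/(1+e₀)·log₁₀(σ'_f/σ'_0) = 0.41×6.9/(1+0.95)×log₁₀(75.361/64.075)
    = 1.4508 × 0.070458 = 0.1022 m

S_c ≈ 0.102 m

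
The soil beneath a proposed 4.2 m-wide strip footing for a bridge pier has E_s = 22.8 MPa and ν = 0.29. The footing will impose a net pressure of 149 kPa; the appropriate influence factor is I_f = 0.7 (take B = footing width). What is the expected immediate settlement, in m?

S_e ≈ 0.0176 m

Immediate (elastic) settlement: S_e = q·B·(1−ν²)/E_s · I_f.
E_s = 22.8 MPa = 22800 kPa.
S_e = 149 × 4.2 × (1 − 0.29²) / 22800 × 0.7
    = 149 × 4.2 × 0.9159 / 22800 × 0.7
    = 0.0176 m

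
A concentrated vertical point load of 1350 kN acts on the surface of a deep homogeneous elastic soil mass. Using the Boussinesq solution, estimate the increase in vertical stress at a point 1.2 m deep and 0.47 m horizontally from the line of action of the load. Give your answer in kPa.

Δσ_z ≈ 313 kPa

Boussinesq vertical stress below a point load on an elastic half-space:
Δσ_z = 3P/(2πz²) · [1 + (r/z)²]^(−5/2)
r/z = 0.47/1.2 = 0.39167; [1+(r/z)²]^(−5/2) = 0.69992.
Δσ_z = 3×1350/(2π×1.2²) × 0.69992 = 447.62 × 0.69992 = 313.3 kPa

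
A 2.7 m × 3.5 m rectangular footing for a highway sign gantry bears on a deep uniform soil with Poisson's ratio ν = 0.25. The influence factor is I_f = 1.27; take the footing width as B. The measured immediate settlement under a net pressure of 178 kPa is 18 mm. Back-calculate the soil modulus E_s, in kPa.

E_s ≈ 31800 kPa

S_e = q·B·(1−ν²)/E_s · I_f  ⇒  E_s = q·B·(1−ν²)·I_f / S_e.
E_s = 178 × 2.7 × 0.9375 × 1.27 / 0.018 = 31790 kPa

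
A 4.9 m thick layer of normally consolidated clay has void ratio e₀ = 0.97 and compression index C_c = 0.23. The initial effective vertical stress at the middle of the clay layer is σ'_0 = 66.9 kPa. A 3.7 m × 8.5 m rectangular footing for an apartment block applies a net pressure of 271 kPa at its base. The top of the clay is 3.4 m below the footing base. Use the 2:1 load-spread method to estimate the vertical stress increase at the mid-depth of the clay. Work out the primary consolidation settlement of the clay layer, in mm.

S_c ≈ 163 mm

Mid-depth of clay below the footing base: z = 3.4 + 4.9/2 = 5.85 m.
Stress increase at mid-clay by the 2:1 spreading method:
Δσ = qBL/((B+z)(L+z)) = 271×3.7×8.5/((3.7+5.85)(8.5+5.85)) = 62.192 kPa
Final effective stress: σ'_f = σ'_0 + Δσ = 66.9 + 62.192 = 129.09 kPa.
Normally consolidated clay, so the full stress increment lies on the virgin compression line:
S_c = C_c·H/(1+e₀)·log₁₀(σ'_f/σ'_0) = 0.23×4.9/(1+0.97)×log₁₀(129.09/66.9)
    = 0.57208 × 0.28547 = 0.1633 m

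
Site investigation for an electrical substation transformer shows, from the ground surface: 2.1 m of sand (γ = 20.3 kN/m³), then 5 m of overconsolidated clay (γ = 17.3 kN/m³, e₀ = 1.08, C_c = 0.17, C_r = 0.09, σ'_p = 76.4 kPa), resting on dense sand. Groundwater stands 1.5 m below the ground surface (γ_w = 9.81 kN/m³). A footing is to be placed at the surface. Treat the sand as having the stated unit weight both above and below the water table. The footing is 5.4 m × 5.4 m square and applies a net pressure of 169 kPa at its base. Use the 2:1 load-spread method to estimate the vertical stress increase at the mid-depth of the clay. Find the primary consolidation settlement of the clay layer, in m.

S_c ≈ 0.0861 m

Mid-depth of clay below the ground surface: z = 2.1 + 5/2 = 4.6 m.
Total vertical stress at mid-clay: σ_v = 20.3×2.1 + 17.3×2.5 = 85.88 kPa.
Pore pressure: u = 9.81×(4.6 − 1.5) = 30.411 kPa.
Initial effective stress: σ'_0 = σ_v − u = 85.88 − 30.411 = 55.469 kPa.
Stress increase at mid-clay by the 2:1 spreading method:
Δσ = qBL/((B+z)(L+z)) = 169×5.4×5.4/((5.4+4.6)(5.4+4.6)) = 49.28 kPa
Final effective stress: σ'_f = 55.469 + 49.28 = 104.75 kPa.
σ'_f = 104.75 > σ'_p = 76.4 kPa, so the stress path crosses the preconsolidation pressure — recompression up to σ'_p, then virgin compression beyond:
S_c = H/(1+e₀)·[C_r·log₁₀(σ'_p/σ'_0) + C_c·log₁₀(σ'_f/σ'_p)]
    = 5/2.08 × [0.09×log₁₀(76.4/55.469) + 0.17×log₁₀(104.75/76.4)]
    = 2.4038 × [0.012514 + 0.0233] = 0.08609 m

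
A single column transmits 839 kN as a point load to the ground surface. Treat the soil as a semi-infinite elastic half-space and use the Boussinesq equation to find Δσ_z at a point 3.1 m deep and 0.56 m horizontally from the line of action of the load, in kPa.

Boussinesq vertical stress below a point load on an elastic half-space:
Δσ_z = 3P/(2πz²) · [1 + (r/z)²]^(−5/2)
r/z = 0.56/3.1 = 0.18065; [1+(r/z)²]^(−5/2) = 0.92286.
Δσ_z = 3×839/(2π×3.1²) × 0.92286 = 41.685 × 0.92286 = 38.47 kPa

Δσ_z ≈ 38.5 kPa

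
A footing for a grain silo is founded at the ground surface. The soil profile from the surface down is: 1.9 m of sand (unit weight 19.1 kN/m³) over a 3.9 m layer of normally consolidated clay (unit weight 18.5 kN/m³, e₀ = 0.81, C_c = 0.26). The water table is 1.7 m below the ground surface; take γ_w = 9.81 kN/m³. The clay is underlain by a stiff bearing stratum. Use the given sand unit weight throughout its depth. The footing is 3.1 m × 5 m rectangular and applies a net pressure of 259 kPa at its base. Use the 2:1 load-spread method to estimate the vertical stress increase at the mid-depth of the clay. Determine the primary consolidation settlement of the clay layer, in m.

Mid-depth of clay below the ground surface: z = 1.9 + 3.9/2 = 3.85 m.
Total vertical stress at mid-clay: σ_v = 19.1×1.9 + 18.5×1.95 = 72.365 kPa.
Pore pressure: u = 9.81×(3.85 − 1.7) = 21.091 kPa.
Initial effective stress: σ'_0 = σ_v − u = 72.365 − 21.091 = 51.274 kPa.
Stress increase at mid-clay by the 2:1 spreading method:
Δσ = qBL/((B+z)(L+z)) = 259×3.1×5/((3.1+3.85)(5+3.85)) = 65.268 kPa
Final effective stress: σ'_f = σ'_0 + Δσ = 51.274 + 65.268 = 116.54 kPa.
Normally consolidated clay, so the full stress increment lies on the virgin compression line:
S_c = C_c·H/(1+e₀)·log₁₀(σ'_f/σ'_0) = 0.26×3.9/(1+0.81)×log₁₀(116.54/51.274)
    = 0.56022 × 0.35658 = 0.1998 m

S_c ≈ 0.2 m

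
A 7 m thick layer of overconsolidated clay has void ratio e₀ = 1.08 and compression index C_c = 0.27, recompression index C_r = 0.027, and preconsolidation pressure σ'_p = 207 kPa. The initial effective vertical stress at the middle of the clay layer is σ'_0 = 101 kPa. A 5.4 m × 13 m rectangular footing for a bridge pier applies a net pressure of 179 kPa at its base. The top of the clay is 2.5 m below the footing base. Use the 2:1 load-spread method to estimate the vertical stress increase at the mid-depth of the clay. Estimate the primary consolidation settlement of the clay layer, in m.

S_c ≈ 0.0179 m

Mid-depth of clay below the footing base: z = 2.5 + 7/2 = 6 m.
Stress increase at mid-clay by the 2:1 spreading method:
Δσ = qBL/((B+z)(L+z)) = 179×5.4×13/((5.4+6)(13+6)) = 58.014 kPa
Final effective stress: σ'_f = 101 + 58.014 = 159.01 kPa.
σ'_f = 159.01 ≤ σ'_p = 207 kPa, so the clay remains overconsolidated and only the recompression index applies:
S_c = C_r·H/(1+e₀)·log₁₀(σ'_f/σ'_0) = 0.027×7/2.08×log₁₀(159.01/101)
    = 0.090866 × 0.1971 = 0.01791 m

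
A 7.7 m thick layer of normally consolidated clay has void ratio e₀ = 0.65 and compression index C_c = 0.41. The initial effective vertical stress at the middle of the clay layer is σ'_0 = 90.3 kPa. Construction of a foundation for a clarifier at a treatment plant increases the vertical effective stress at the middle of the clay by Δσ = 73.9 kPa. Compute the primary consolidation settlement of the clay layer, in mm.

S_c ≈ 497 mm

Final effective stress: σ'_f = σ'_0 + Δσ = 90.3 + 73.9 = 164.2 kPa.
Normally consolidated clay, so the full stress increment lies on the virgin compression line:
S_c = C_c·H/(1+e₀)·log₁₀(σ'_f/σ'_0) = 0.41×7.7/(1+0.65)×log₁₀(164.2/90.3)
    = 1.9133 × 0.25969 = 0.4969 m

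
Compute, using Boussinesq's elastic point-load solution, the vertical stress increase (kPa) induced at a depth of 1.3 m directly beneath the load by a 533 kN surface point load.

Boussinesq vertical stress below a point load on an elastic half-space:
Δσ_z = 3P/(2πz²) · [1 + (r/z)²]^(−5/2)
r/z = 0/1.3 = 0; [1+(r/z)²]^(−5/2) = 1.
Δσ_z = 3×533/(2π×1.3²) × 1 = 150.59 × 1 = 150.6 kPa

Δσ_z ≈ 151 kPa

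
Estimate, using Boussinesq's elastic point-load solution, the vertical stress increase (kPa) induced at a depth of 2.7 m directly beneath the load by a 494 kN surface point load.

Δσ_z ≈ 32.4 kPa

Boussinesq vertical stress below a point load on an elastic half-space:
Δσ_z = 3P/(2πz²) · [1 + (r/z)²]^(−5/2)
r/z = 0/2.7 = 0; [1+(r/z)²]^(−5/2) = 1.
Δσ_z = 3×494/(2π×2.7²) × 1 = 32.355 × 1 = 32.35 kPa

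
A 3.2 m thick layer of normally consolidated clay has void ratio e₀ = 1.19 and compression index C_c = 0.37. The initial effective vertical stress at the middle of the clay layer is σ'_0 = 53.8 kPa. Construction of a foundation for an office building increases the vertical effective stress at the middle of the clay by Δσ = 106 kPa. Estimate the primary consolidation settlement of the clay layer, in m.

S_c ≈ 0.256 m

Final effective stress: σ'_f = σ'_0 + Δσ = 53.8 + 106 = 159.8 kPa.
Normally consolidated clay, so the full stress increment lies on the virgin compression line:
S_c = C_c·H/(1+e₀)·log₁₀(σ'_f/σ'_0) = 0.37×3.2/(1+1.19)×log₁₀(159.8/53.8)
    = 0.54064 × 0.47279 = 0.2556 m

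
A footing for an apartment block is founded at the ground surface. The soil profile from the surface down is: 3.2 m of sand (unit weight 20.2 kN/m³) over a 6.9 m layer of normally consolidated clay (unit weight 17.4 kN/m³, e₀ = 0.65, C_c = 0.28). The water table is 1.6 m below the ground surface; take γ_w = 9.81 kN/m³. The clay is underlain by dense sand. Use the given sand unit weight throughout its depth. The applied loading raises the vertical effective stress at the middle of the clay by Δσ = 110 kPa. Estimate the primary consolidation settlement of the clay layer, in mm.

S_c ≈ 459 mm

Mid-depth of clay below the ground surface: z = 3.2 + 6.9/2 = 6.65 m.
Total vertical stress at mid-clay: σ_v = 20.2×3.2 + 17.4×3.45 = 124.67 kPa.
Pore pressure: u = 9.81×(6.65 − 1.6) = 49.541 kPa.
Initial effective stress: σ'_0 = σ_v − u = 124.67 − 49.541 = 75.129 kPa.
Final effective stress: σ'_f = σ'_0 + Δσ = 75.129 + 110 = 185.13 kPa.
Normally consolidated clay, so the full stress increment lies on the virgin compression line:
S_c = C_c·H/(1+e₀)·log₁₀(σ'_f/σ'_0) = 0.28×6.9/(1+0.65)×log₁₀(185.13/75.129)
    = 1.1709 × 0.39167 = 0.4586 m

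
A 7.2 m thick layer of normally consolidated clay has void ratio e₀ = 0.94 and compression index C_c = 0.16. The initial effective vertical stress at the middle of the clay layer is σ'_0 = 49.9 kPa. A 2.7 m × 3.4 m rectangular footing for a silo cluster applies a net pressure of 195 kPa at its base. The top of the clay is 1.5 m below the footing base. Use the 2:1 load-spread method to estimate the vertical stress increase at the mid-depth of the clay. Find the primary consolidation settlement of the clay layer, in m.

Mid-depth of clay below the footing base: z = 1.5 + 7.2/2 = 5.1 m.
Stress increase at mid-clay by the 2:1 spreading method:
Δσ = qBL/((B+z)(L+z)) = 195×2.7×3.4/((2.7+5.1)(3.4+5.1)) = 27 kPa
Final effective stress: σ'_f = σ'_0 + Δσ = 49.9 + 27 = 76.9 kPa.
Normally consolidated clay, so the full stress increment lies on the virgin compression line:
S_c = C_c·H/(1+e₀)·log₁₀(σ'_f/σ'_0) = 0.16×7.2/(1+0.94)×log₁₀(76.9/49.9)
    = 0.59381 × 0.18783 = 0.1115 m

S_c ≈ 0.112 m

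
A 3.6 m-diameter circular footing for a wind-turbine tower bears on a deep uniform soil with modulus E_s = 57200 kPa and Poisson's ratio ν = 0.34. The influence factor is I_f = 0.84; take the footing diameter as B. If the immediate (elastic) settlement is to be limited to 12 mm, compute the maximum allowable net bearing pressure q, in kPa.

S_e = q·B·(1−ν²)/E_s · I_f  ⇒  q = S_e·E_s / (B·(1−ν²)·I_f).
q = 0.012 × 57200 / (3.6 × 0.8844 × 0.84) = 256.7 kPa

q ≈ 257 kPa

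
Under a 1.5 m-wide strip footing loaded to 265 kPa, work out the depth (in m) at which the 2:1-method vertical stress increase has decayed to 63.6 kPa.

z ≈ 4.75 m

2:1 spreading — at depth z the loaded area has grown by z in each plan dimension:
qB/(B+z) = Δσ_z ⇒ z = qB/Δσ_z − B = 265×1.5/63.6 − 1.5 = 4.75 m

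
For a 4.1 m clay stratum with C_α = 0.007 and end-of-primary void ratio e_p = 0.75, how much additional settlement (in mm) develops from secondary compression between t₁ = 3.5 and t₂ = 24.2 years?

Secondary compression: S_s = C_α·H/(1+e_p)·log₁₀(t₂/t₁)
S_s = 0.007×4.1/(1+0.75)×log₁₀(24.2/3.5)
    = 0.0164 × 0.8397 = 0.01377 m

S_s ≈ 13.8 mm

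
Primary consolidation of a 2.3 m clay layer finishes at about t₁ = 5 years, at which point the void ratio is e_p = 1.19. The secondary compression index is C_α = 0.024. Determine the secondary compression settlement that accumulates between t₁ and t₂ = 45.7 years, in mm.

S_s ≈ 24.2 mm

Secondary compression: S_s = C_α·H/(1+e_p)·log₁₀(t₂/t₁)
S_s = 0.024×2.3/(1+1.19)×log₁₀(45.7/5)
    = 0.02521 × 0.9609 = 0.02422 m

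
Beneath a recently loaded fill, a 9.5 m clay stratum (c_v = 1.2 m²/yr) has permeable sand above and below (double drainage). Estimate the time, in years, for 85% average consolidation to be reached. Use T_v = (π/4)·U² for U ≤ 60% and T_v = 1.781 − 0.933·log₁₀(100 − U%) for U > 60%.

t ≈ 12.9 years

Drainage path length: H_d = H/2 = 4.75 m (double drainage).
U > 60%: T_v = 1.781 − 0.933·log₁₀(100 − 85) = 0.68371.
t = T_v·H_d²/c_v = 0.68371×4.75²/1.2 = 12.86 years.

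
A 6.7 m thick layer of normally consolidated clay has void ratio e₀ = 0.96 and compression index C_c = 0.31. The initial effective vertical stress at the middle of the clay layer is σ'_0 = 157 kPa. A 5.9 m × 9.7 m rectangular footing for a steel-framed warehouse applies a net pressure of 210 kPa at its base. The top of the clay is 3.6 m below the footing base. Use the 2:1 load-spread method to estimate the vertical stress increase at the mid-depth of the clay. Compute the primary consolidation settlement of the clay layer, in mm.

Mid-depth of clay below the footing base: z = 3.6 + 6.7/2 = 6.95 m.
Stress increase at mid-clay by the 2:1 spreading method:
Δσ = qBL/((B+z)(L+z)) = 210×5.9×9.7/((5.9+6.95)(9.7+6.95)) = 56.173 kPa
Final effective stress: σ'_f = σ'_0 + Δσ = 157 + 56.173 = 213.17 kPa.
Normally consolidated clay, so the full stress increment lies on the virgin compression line:
S_c = C_c·H/(1+e₀)·log₁₀(σ'_f/σ'_0) = 0.31×6.7/(1+0.96)×log₁₀(213.17/157)
    = 1.0597 × 0.13283 = 0.1408 m

S_c ≈ 141 mm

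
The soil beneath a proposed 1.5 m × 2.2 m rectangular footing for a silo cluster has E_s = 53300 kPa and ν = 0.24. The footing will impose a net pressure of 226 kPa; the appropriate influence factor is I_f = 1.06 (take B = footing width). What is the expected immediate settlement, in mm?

Immediate (elastic) settlement: S_e = q·B·(1−ν²)/E_s · I_f.
S_e = 226 × 1.5 × (1 − 0.24²) / 53300 × 1.06
    = 226 × 1.5 × 0.9424 / 53300 × 1.06
    = 0.006354 m = 6.354 mm

S_e ≈ 6.35 mm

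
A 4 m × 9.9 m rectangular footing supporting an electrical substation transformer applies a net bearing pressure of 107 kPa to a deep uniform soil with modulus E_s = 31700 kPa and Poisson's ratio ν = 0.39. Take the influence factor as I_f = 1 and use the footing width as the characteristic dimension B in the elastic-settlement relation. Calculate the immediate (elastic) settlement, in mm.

Immediate (elastic) settlement: S_e = q·B·(1−ν²)/E_s · I_f.
S_e = 107 × 4 × (1 − 0.39²) / 31700 × 1
    = 107 × 4 × 0.8479 / 31700 × 1
    = 0.01145 m = 11.45 mm

S_e ≈ 11.4 mm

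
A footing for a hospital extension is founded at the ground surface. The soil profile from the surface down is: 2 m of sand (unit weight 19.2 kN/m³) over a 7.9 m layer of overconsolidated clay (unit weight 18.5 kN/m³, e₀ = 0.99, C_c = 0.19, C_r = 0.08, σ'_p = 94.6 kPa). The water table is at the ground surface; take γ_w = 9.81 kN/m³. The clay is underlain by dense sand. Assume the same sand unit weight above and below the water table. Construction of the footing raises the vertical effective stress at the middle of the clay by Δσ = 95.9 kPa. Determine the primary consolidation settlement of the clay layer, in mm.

Mid-depth of clay below the ground surface: z = 2 + 7.9/2 = 5.95 m.
Total vertical stress at mid-clay: σ_v = 19.2×2 + 18.5×3.95 = 111.47 kPa.
Pore pressure: u = 9.81×(5.95 − 0) = 58.37 kPa.
Initial effective stress: σ'_0 = σ_v − u = 111.47 − 58.37 = 53.1 kPa.
Final effective stress: σ'_f = 53.1 + 95.9 = 149 kPa.
σ'_f = 149 > σ'_p = 94.6 kPa, so the stress path crosses the preconsolidation pressure — recompression up to σ'_p, then virgin compression beyond:
S_c = H/(1+e₀)·[C_r·log₁₀(σ'_p/σ'_0) + C_c·log₁₀(σ'_f/σ'_p)]
    = 7.9/1.99 × [0.08×log₁₀(94.6/53.1) + 0.19×log₁₀(149/94.6)]
    = 3.9698 × [0.020064 + 0.037486] = 0.2285 m

S_c ≈ 228 mm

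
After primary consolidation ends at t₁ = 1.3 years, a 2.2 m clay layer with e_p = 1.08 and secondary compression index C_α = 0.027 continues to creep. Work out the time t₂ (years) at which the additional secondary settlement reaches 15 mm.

S_s = C_α·H/(1+e_p)·log₁₀(t₂/t₁) ⇒ log₁₀(t₂/t₁) = S_s·(1+e_p)/(C_α·H).
log₁₀(t₂/t₁) = 0.015 × (1+1.08) / (0.027×2.2) = 0.5253
t₂ = t₁ × 10^0.5253 = 1.3 × 3.352 = 4.357 years

t₂ ≈ 4.36 years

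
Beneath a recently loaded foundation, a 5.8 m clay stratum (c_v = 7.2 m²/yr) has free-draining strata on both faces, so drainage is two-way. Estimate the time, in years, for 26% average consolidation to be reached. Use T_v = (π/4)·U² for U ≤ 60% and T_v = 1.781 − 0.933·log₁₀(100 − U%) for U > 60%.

Drainage path length: H_d = H/2 = 2.9 m (double drainage).
U ≤ 60%: T_v = (π/4)·U² = (π/4)×0.26² = 0.053093.
t = T_v·H_d²/c_v = 0.053093×2.9²/7.2 = 0.06202 years.

t ≈ 0.062 years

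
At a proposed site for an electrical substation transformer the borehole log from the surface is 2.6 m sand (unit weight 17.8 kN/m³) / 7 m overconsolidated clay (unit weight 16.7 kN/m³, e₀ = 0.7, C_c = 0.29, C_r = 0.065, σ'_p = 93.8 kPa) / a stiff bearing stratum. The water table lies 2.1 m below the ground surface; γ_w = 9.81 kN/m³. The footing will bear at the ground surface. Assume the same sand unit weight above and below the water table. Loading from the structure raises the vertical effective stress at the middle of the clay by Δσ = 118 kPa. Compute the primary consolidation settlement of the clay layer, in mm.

Mid-depth of clay below the ground surface: z = 2.6 + 7/2 = 6.1 m.
Total vertical stress at mid-clay: σ_v = 17.8×2.6 + 16.7×3.5 = 104.73 kPa.
Pore pressure: u = 9.81×(6.1 − 2.1) = 39.24 kPa.
Initial effective stress: σ'_0 = σ_v − u = 104.73 − 39.24 = 65.49 kPa.
Final effective stress: σ'_f = 65.49 + 118 = 183.49 kPa.
σ'_f = 183.49 > σ'_p = 93.8 kPa, so the stress path crosses the preconsolidation pressure — recompression up to σ'_p, then virgin compression beyond:
S_c = H/(1+e₀)·[C_r·log₁₀(σ'_p/σ'_0) + C_c·log₁₀(σ'_f/σ'_p)]
    = 7/1.7 × [0.065×log₁₀(93.8/65.49) + 0.29×log₁₀(183.49/93.8)]
    = 4.1176 × [0.010142 + 0.084509] = 0.3897 m

S_c ≈ 390 mm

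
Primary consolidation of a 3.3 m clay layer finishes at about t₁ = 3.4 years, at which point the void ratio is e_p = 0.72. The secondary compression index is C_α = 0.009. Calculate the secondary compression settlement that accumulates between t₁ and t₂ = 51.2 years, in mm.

Secondary compression: S_s = C_α·H/(1+e_p)·log₁₀(t₂/t₁)
S_s = 0.009×3.3/(1+0.72)×log₁₀(51.2/3.4)
    = 0.01727 × 1.178 = 0.02034 m

S_s ≈ 20.3 mm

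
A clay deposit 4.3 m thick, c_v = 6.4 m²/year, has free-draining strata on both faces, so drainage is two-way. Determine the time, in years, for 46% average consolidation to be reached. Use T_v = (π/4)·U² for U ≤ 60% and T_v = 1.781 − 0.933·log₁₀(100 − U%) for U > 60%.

t ≈ 0.12 years

Drainage path length: H_d = H/2 = 2.15 m (double drainage).
U ≤ 60%: T_v = (π/4)·U² = (π/4)×0.46² = 0.16619.
t = T_v·H_d²/c_v = 0.16619×2.15²/6.4 = 0.12 years.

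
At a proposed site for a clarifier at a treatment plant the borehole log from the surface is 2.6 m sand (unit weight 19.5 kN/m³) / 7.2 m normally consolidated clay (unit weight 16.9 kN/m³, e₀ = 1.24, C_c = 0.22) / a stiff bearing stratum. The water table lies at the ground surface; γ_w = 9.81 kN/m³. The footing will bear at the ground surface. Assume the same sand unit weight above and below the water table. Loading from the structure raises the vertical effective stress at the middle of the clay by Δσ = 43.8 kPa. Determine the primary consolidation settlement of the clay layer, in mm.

S_c ≈ 191 mm

Mid-depth of clay below the ground surface: z = 2.6 + 7.2/2 = 6.2 m.
Total vertical stress at mid-clay: σ_v = 19.5×2.6 + 16.9×3.6 = 111.54 kPa.
Pore pressure: u = 9.81×(6.2 − 0) = 60.822 kPa.
Initial effective stress: σ'_0 = σ_v − u = 111.54 − 60.822 = 50.718 kPa.
Final effective stress: σ'_f = σ'_0 + Δσ = 50.718 + 43.8 = 94.518 kPa.
Normally consolidated clay, so the full stress increment lies on the virgin compression line:
S_c = C_c·H/(1+e₀)·log₁₀(σ'_f/σ'_0) = 0.22×7.2/(1+1.24)×log₁₀(94.518/50.718)
    = 0.70714 × 0.27035 = 0.1912 m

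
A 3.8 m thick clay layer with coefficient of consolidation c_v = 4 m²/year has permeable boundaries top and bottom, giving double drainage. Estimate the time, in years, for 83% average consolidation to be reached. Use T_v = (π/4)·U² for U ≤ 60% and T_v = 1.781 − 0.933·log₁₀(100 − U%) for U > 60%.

Drainage path length: H_d = H/2 = 1.9 m (double drainage).
U > 60%: T_v = 1.781 − 0.933·log₁₀(100 − 83) = 0.63299.
t = T_v·H_d²/c_v = 0.63299×1.9²/4 = 0.5713 years.

t ≈ 0.571 years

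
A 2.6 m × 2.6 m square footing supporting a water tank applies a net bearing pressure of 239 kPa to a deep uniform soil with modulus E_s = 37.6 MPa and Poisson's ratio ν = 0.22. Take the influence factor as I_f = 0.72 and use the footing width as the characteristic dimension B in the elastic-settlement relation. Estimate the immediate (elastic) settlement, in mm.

Immediate (elastic) settlement: S_e = q·B·(1−ν²)/E_s · I_f.
E_s = 37.6 MPa = 37600 kPa.
S_e = 239 × 2.6 × (1 − 0.22²) / 37600 × 0.72
    = 239 × 2.6 × 0.9516 / 37600 × 0.72
    = 0.01132 m = 11.32 mm

S_e ≈ 11.3 mm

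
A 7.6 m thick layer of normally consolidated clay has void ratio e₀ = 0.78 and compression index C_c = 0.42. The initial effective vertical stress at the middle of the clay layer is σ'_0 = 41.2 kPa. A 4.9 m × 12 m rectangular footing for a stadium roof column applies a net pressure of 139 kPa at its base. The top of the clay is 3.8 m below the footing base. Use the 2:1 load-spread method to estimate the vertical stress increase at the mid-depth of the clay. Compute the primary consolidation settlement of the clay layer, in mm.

S_c ≈ 462 mm

Mid-depth of clay below the footing base: z = 3.8 + 7.6/2 = 7.6 m.
Stress increase at mid-clay by the 2:1 spreading method:
Δσ = qBL/((B+z)(L+z)) = 139×4.9×12/((4.9+7.6)(12+7.6)) = 33.36 kPa
Final effective stress: σ'_f = σ'_0 + Δσ = 41.2 + 33.36 = 74.56 kPa.
Normally consolidated clay, so the full stress increment lies on the virgin compression line:
S_c = C_c·H/(1+e₀)·log₁₀(σ'_f/σ'_0) = 0.42×7.6/(1+0.78)×log₁₀(74.56/41.2)
    = 1.7933 × 0.25761 = 0.462 m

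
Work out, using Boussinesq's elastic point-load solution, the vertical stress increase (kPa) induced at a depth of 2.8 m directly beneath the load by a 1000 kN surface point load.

Δσ_z ≈ 60.9 kPa

Boussinesq vertical stress below a point load on an elastic half-space:
Δσ_z = 3P/(2πz²) · [1 + (r/z)²]^(−5/2)
r/z = 0/2.8 = 0; [1+(r/z)²]^(−5/2) = 1.
Δσ_z = 3×1000/(2π×2.8²) × 1 = 60.901 × 1 = 60.9 kPa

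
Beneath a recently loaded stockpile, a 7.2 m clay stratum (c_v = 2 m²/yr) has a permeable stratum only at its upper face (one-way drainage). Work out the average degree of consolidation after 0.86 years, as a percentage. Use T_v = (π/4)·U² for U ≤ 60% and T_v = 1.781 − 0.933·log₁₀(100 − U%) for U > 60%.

Drainage path length: H_d = H = 7.2 m (single drainage).
T_v = c_v·t/H_d² = 2×0.86/7.2² = 0.033179.
T_v = 0.033179 corresponds to the U ≤ 60% branch:
U = √(4T_v/π) = 0.2055

U ≈ 20.6 %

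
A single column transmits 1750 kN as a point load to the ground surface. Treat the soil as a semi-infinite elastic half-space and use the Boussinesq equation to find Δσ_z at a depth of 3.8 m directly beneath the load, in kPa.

Boussinesq vertical stress below a point load on an elastic half-space:
Δσ_z = 3P/(2πz²) · [1 + (r/z)²]^(−5/2)
r/z = 0/3.8 = 0; [1+(r/z)²]^(−5/2) = 1.
Δσ_z = 3×1750/(2π×3.8²) × 1 = 57.865 × 1 = 57.87 kPa

Δσ_z ≈ 57.9 kPa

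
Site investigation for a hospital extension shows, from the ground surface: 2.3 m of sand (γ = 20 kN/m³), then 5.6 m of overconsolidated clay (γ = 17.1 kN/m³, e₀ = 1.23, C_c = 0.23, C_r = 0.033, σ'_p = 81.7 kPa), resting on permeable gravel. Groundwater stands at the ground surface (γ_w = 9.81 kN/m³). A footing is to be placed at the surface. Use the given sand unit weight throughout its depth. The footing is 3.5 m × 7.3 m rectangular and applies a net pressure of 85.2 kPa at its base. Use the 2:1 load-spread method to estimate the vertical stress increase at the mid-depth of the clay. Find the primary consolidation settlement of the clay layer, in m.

S_c ≈ 0.0138 m

Mid-depth of clay below the ground surface: z = 2.3 + 5.6/2 = 5.1 m.
Total vertical stress at mid-clay: σ_v = 20×2.3 + 17.1×2.8 = 93.88 kPa.
Pore pressure: u = 9.81×(5.1 − 0) = 50.031 kPa.
Initial effective stress: σ'_0 = σ_v − u = 93.88 − 50.031 = 43.849 kPa.
Stress increase at mid-clay by the 2:1 spreading method:
Δσ = qBL/((B+z)(L+z)) = 85.2×3.5×7.3/((3.5+5.1)(7.3+5.1)) = 20.413 kPa
Final effective stress: σ'_f = 43.849 + 20.413 = 64.262 kPa.
σ'_f = 64.262 ≤ σ'_p = 81.7 kPa, so the clay remains overconsolidated and only the recompression index applies:
S_c = C_r·H/(1+e₀)·log₁₀(σ'_f/σ'_0) = 0.033×5.6/2.23×log₁₀(64.262/43.849)
    = 0.08287 × 0.16599 = 0.01376 m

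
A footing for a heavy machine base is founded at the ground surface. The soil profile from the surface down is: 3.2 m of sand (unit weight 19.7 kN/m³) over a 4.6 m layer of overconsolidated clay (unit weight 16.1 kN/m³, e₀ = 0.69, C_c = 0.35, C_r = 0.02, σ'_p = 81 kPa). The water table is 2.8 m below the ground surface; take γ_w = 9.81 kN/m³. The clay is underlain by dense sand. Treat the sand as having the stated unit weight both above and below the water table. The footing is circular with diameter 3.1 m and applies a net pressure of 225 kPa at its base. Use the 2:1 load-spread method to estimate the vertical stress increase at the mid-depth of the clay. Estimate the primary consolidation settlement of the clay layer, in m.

Mid-depth of clay below the ground surface: z = 3.2 + 4.6/2 = 5.5 m.
Total vertical stress at mid-clay: σ_v = 19.7×3.2 + 16.1×2.3 = 100.07 kPa.
Pore pressure: u = 9.81×(5.5 − 2.8) = 26.487 kPa.
Initial effective stress: σ'_0 = σ_v − u = 100.07 − 26.487 = 73.583 kPa.
Stress increase at mid-clay by the 2:1 spreading method:
Δσ ≈ qD²/(D+z)² = 225×3.1²/(3.1+5.5)² = 29.235 kPa
Final effective stress: σ'_f = 73.583 + 29.235 = 102.82 kPa.
σ'_f = 102.82 > σ'_p = 81 kPa, so the stress path crosses the preconsolidation pressure — recompression up to σ'_p, then virgin compression beyond:
S_c = H/(1+e₀)·[C_r·log₁₀(σ'_p/σ'_0) + C_c·log₁₀(σ'_f/σ'_p)]
    = 4.6/1.69 × [0.02×log₁₀(81/73.583) + 0.35×log₁₀(102.82/81)]
    = 2.7219 × [0.00083415 + 0.036257] = 0.101 m

S_c ≈ 0.101 m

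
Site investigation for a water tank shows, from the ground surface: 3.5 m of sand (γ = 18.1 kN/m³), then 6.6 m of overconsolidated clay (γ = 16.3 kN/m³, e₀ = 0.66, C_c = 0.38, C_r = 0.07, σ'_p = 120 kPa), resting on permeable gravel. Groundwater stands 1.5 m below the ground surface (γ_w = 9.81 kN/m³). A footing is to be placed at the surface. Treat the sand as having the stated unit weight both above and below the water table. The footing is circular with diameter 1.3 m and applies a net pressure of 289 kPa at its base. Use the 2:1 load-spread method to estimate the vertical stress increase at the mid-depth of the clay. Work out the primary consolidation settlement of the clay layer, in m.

Mid-depth of clay below the ground surface: z = 3.5 + 6.6/2 = 6.8 m.
Total vertical stress at mid-clay: σ_v = 18.1×3.5 + 16.3×3.3 = 117.14 kPa.
Pore pressure: u = 9.81×(6.8 − 1.5) = 51.993 kPa.
Initial effective stress: σ'_0 = σ_v − u = 117.14 − 51.993 = 65.147 kPa.
Stress increase at mid-clay by the 2:1 spreading method:
Δσ ≈ qD²/(D+z)² = 289×1.3²/(1.3+6.8)² = 7.4441 kPa
Final effective stress: σ'_f = 65.147 + 7.4441 = 72.591 kPa.
σ'_f = 72.591 ≤ σ'_p = 120 kPa, so the clay remains overconsolidated and only the recompression index applies:
S_c = C_r·H/(1+e₀)·log₁₀(σ'_f/σ'_0) = 0.07×6.6/1.66×log₁₀(72.591/65.147)
    = 0.27831 × 0.046988 = 0.01308 m

S_c ≈ 0.0131 m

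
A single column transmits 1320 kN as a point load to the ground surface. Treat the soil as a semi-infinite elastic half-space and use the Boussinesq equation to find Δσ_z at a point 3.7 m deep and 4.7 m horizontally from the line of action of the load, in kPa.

Δσ_z ≈ 4.17 kPa

Boussinesq vertical stress below a point load on an elastic half-space:
Δσ_z = 3P/(2πz²) · [1 + (r/z)²]^(−5/2)
r/z = 4.7/3.7 = 1.2703; [1+(r/z)²]^(−5/2) = 0.090554.
Δσ_z = 3×1320/(2π×3.7²) × 0.090554 = 46.038 × 0.090554 = 4.169 kPa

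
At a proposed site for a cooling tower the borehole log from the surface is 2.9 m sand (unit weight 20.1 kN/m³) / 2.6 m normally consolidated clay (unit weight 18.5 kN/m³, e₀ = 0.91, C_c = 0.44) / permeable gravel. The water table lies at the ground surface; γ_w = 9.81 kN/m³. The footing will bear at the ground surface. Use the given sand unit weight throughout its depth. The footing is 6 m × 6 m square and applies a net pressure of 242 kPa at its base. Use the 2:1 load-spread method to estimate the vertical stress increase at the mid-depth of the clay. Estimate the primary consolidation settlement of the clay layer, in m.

Mid-depth of clay below the ground surface: z = 2.9 + 2.6/2 = 4.2 m.
Total vertical stress at mid-clay: σ_v = 20.1×2.9 + 18.5×1.3 = 82.34 kPa.
Pore pressure: u = 9.81×(4.2 − 0) = 41.202 kPa.
Initial effective stress: σ'_0 = σ_v − u = 82.34 − 41.202 = 41.138 kPa.
Stress increase at mid-clay by the 2:1 spreading method:
Δσ = qBL/((B+z)(L+z)) = 242×6×6/((6+4.2)(6+4.2)) = 83.737 kPa
Final effective stress: σ'_f = σ'_0 + Δσ = 41.138 + 83.737 = 124.88 kPa.
Normally consolidated clay, so the full stress increment lies on the virgin compression line:
S_c = C_c·H/(1+e₀)·log₁₀(σ'_f/σ'_0) = 0.44×2.6/(1+0.91)×log₁₀(124.88/41.138)
    = 0.59895 × 0.48225 = 0.2888 m

S_c ≈ 0.289 m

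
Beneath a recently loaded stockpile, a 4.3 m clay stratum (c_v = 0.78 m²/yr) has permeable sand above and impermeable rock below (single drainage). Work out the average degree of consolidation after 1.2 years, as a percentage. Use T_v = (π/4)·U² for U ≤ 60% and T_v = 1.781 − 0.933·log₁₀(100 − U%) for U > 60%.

U ≈ 25.4 %

Drainage path length: H_d = H = 4.3 m (single drainage).
T_v = c_v·t/H_d² = 0.78×1.2/4.3² = 0.050622.
T_v = 0.050622 corresponds to the U ≤ 60% branch:
U = √(4T_v/π) = 0.2539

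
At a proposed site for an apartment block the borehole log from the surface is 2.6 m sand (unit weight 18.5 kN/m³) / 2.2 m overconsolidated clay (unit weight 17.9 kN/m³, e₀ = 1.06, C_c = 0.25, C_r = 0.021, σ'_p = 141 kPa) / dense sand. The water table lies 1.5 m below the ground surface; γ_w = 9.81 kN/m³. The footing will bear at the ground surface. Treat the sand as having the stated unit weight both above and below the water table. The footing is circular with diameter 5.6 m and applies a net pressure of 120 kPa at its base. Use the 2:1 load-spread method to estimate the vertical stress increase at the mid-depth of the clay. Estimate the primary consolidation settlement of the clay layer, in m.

S_c ≈ 0.00646 m

Mid-depth of clay below the ground surface: z = 2.6 + 2.2/2 = 3.7 m.
Total vertical stress at mid-clay: σ_v = 18.5×2.6 + 17.9×1.1 = 67.79 kPa.
Pore pressure: u = 9.81×(3.7 − 1.5) = 21.582 kPa.
Initial effective stress: σ'_0 = σ_v − u = 67.79 − 21.582 = 46.208 kPa.
Stress increase at mid-clay by the 2:1 spreading method:
Δσ ≈ qD²/(D+z)² = 120×5.6²/(5.6+3.7)² = 43.51 kPa
Final effective stress: σ'_f = 46.208 + 43.51 = 89.718 kPa.
σ'_f = 89.718 ≤ σ'_p = 141 kPa, so the clay remains overconsolidated and only the recompression index applies:
S_c = C_r·H/(1+e₀)·log₁₀(σ'_f/σ'_0) = 0.021×2.2/2.06×log₁₀(89.718/46.208)
    = 0.022428 × 0.28816 = 0.006463 m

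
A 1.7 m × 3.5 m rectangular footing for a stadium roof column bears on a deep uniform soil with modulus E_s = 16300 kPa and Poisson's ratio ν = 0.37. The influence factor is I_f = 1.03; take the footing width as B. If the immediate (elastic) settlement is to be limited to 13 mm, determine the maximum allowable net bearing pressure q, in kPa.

S_e = q·B·(1−ν²)/E_s · I_f  ⇒  q = S_e·E_s / (B·(1−ν²)·I_f).
q = 0.013 × 16300 / (1.7 × 0.8631 × 1.03) = 140.2 kPa

q ≈ 140 kPa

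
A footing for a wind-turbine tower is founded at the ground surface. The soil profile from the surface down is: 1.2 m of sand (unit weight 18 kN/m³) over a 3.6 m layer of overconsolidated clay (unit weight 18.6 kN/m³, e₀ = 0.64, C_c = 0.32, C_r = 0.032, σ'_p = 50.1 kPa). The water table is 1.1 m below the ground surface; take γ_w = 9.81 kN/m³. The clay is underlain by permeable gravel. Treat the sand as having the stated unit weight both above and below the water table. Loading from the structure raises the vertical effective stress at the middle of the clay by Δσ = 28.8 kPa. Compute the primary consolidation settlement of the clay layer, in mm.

Mid-depth of clay below the ground surface: z = 1.2 + 3.6/2 = 3 m.
Total vertical stress at mid-clay: σ_v = 18×1.2 + 18.6×1.8 = 55.08 kPa.
Pore pressure: u = 9.81×(3 − 1.1) = 18.639 kPa.
Initial effective stress: σ'_0 = σ_v − u = 55.08 − 18.639 = 36.441 kPa.
Final effective stress: σ'_f = 36.441 + 28.8 = 65.241 kPa.
σ'_f = 65.241 > σ'_p = 50.1 kPa, so the stress path crosses the preconsolidation pressure — recompression up to σ'_p, then virgin compression beyond:
S_c = H/(1+e₀)·[C_r·log₁₀(σ'_p/σ'_0) + C_c·log₁₀(σ'_f/σ'_p)]
    = 3.6/1.64 × [0.032×log₁₀(50.1/36.441) + 0.32×log₁₀(65.241/50.1)]
    = 2.1951 × [0.0044239 + 0.036699] = 0.09027 m

S_c ≈ 90.3 mm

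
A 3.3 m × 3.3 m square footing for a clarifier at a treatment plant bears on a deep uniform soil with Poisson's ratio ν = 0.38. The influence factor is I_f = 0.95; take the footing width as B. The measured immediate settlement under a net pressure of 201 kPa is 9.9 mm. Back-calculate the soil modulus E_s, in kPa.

E_s ≈ 54500 kPa

S_e = q·B·(1−ν²)/E_s · I_f  ⇒  E_s = q·B·(1−ν²)·I_f / S_e.
E_s = 201 × 3.3 × 0.8556 × 0.95 / 0.0099 = 54460 kPa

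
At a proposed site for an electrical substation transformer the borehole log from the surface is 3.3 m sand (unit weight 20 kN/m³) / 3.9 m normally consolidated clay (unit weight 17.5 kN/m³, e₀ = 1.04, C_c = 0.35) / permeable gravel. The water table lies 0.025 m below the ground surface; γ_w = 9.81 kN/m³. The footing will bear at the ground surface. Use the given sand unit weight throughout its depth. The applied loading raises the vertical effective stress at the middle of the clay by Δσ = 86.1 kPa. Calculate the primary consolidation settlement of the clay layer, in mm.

Mid-depth of clay below the ground surface: z = 3.3 + 3.9/2 = 5.25 m.
Total vertical stress at mid-clay: σ_v = 20×3.3 + 17.5×1.95 = 100.12 kPa.
Pore pressure: u = 9.81×(5.25 − 0.025) = 51.257 kPa.
Initial effective stress: σ'_0 = σ_v − u = 100.12 − 51.257 = 48.863 kPa.
Final effective stress: σ'_f = σ'_0 + Δσ = 48.863 + 86.1 = 134.96 kPa.
Normally consolidated clay, so the full stress increment lies on the virgin compression line:
S_c = C_c·H/(1+e₀)·log₁₀(σ'_f/σ'_0) = 0.35×3.9/(1+1.04)×log₁₀(134.96/48.863)
    = 0.66912 × 0.44122 = 0.2952 m

S_c ≈ 295 mm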